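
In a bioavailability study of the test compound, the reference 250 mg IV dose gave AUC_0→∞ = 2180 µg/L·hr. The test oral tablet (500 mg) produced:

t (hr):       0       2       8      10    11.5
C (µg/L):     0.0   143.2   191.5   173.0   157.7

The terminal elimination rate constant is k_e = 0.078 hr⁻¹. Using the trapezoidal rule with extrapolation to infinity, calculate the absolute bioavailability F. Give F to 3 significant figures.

Trapezoidal AUC_0→11.5 (oral tablet):
  [0→2]: (0.0+143.2)/2 × 2 = 143.2
  [2→8]: (143.2+191.5)/2 × 6 = 1004.1
  [8→10]: (191.5+173.0)/2 × 2 = 364.5
  [10→11.5]: (173.0+157.7)/2 × 1.5 = 248.025
  Sum = 1759.825 µg/L·hr
Tail: C_last/k_e = 157.7/0.078 = 2021.795
AUC_0→∞ (oral tablet) = 1759.825 + 2021.795 = 3781.62 µg/L·hr
F = (AUC_ev/D_ev)/(AUC_iv/D_iv) = (3781.62/500)/(2180/250) = 7.56324/8.72 = 0.8673

F = 0.867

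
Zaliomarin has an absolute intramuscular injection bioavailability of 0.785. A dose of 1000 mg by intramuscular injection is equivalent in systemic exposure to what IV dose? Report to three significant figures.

Systemic exposure from an extravascular dose = F × D_ev, so the equivalent IV dose is F × D_ev.
D_iv = F × D_ev = 0.785 × 1000 = 785 mg

D_iv = 785 mg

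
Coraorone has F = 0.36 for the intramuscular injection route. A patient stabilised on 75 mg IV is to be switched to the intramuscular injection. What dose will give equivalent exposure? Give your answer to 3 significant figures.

For equal systemic exposure: F × D_ev = D_iv
D_ev = D_iv / F = 75 / 0.36 = 208.333 mg

D_intramuscular = 208 mg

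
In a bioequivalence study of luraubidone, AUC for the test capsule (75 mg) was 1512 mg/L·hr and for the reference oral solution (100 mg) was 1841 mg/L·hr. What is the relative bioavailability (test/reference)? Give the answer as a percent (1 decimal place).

F_rel = 109.5%

F_rel = (AUC_test/D_test) / (AUC_ref/D_ref)
      = (1512/75) / (1841/100)
      = 20.16 / 18.41 = 1.0951 = 109.51%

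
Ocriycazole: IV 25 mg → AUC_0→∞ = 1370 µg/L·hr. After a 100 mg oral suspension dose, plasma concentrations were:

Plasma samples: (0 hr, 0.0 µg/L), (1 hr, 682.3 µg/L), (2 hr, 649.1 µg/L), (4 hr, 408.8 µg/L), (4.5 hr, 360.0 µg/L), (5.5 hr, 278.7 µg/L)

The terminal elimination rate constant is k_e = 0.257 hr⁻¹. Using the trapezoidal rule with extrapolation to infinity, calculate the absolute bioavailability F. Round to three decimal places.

F = 0.668

Trapezoidal AUC_0→5.5 (oral suspension):
  [0→1]: (0.0+682.3)/2 × 1 = 341.15
  [1→2]: (682.3+649.1)/2 × 1 = 665.7
  [2→4]: (649.1+408.8)/2 × 2 = 1057.9
  [4→4.5]: (408.8+360.0)/2 × 0.5 = 192.2
  [4.5→5.5]: (360.0+278.7)/2 × 1 = 319.35
  Sum = 2576.3 µg/L·hr
Tail: C_last/k_e = 278.7/0.257 = 1084.436
AUC_0→∞ (oral suspension) = 2576.3 + 1084.436 = 3660.736 µg/L·hr
F = (AUC_ev/D_ev)/(AUC_iv/D_iv) = (3660.736/100)/(1370/25) = 36.60736/54.8 = 0.6680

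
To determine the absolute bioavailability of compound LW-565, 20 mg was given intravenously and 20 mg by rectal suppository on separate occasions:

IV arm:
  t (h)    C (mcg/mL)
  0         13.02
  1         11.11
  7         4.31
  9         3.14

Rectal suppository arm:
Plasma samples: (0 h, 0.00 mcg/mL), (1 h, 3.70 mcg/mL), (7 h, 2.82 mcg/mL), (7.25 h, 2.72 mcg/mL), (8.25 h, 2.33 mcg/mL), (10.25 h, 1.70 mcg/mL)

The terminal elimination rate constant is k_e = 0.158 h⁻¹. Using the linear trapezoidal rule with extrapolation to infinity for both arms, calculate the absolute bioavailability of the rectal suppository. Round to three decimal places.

F = 0.460

Trapezoidal AUC_0→9 (IV):
  [0→1]: (13.02+11.11)/2 × 1 = 12.065
  [1→7]: (11.11+4.31)/2 × 6 = 46.26
  [7→9]: (4.31+3.14)/2 × 2 = 7.45
  Sum = 65.775 mcg/mL·h
IV tail: 3.14/0.158 = 19.873; AUC_iv,0→∞ = 65.775 + 19.873 = 85.648 mcg/mL·h
Trapezoidal AUC_0→10.25 (rectal suppository):
  [0→1]: (0.00+3.70)/2 × 1 = 1.85
  [1→7]: (3.70+2.82)/2 × 6 = 19.56
  [7→7.25]: (2.82+2.72)/2 × 0.25 = 0.6925
  [7.25→8.25]: (2.72+2.33)/2 × 1 = 2.525
  [8.25→10.25]: (2.33+1.70)/2 × 2 = 4.03
  Sum = 28.6575 mcg/mL·h
rectal suppository tail: 1.70/0.158 = 10.759; AUC_ev,0→∞ = 28.6575 + 10.759 = 39.4165 mcg/mL·h
F = (AUC_ev/D_ev)/(AUC_iv/D_iv) = (39.4165/20)/(85.648/20) = 1.970825/4.2824 = 0.4602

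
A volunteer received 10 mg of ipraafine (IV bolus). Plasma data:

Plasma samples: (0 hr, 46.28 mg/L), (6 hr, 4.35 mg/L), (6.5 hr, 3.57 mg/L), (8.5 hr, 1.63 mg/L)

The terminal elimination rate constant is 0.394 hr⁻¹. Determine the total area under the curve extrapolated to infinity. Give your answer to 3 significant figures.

Trapezoidal AUC_0→8.5:
  [0→6]: (46.28+4.35)/2 × 6 = 151.89
  [6→6.5]: (4.35+3.57)/2 × 0.5 = 1.98
  [6.5→8.5]: (3.57+1.63)/2 × 2 = 5.2
  Sum = 159.07 mg/L·hr
Extrapolated tail: C_last / k_e = 1.63 / 0.394 = 4.137
AUC_0→∞ = 159.07 + 4.137 = 163.207 mg/L·hr

AUC = 163 mg/L·hr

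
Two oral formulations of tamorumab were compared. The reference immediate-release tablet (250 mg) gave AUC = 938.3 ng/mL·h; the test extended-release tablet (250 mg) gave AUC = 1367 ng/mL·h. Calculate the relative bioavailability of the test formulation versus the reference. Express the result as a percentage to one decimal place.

F_rel = 145.7%

F_rel = (AUC_test/D_test) / (AUC_ref/D_ref)
      = (1367/250) / (938.3/250)
      = 5.468 / 3.7532 = 1.4569 = 145.69%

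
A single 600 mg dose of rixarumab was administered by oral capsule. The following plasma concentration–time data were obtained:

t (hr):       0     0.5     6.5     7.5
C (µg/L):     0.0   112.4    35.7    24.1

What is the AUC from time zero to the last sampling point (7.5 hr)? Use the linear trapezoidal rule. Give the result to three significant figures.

Trapezoidal AUC_0→7.5:
  [0→0.5]: (0.0+112.4)/2 × 0.5 = 28.1
  [0.5→6.5]: (112.4+35.7)/2 × 6 = 444.3
  [6.5→7.5]: (35.7+24.1)/2 × 1 = 29.9
  Sum = 502.3 µg/L·hr

AUC = 502 µg/L·hr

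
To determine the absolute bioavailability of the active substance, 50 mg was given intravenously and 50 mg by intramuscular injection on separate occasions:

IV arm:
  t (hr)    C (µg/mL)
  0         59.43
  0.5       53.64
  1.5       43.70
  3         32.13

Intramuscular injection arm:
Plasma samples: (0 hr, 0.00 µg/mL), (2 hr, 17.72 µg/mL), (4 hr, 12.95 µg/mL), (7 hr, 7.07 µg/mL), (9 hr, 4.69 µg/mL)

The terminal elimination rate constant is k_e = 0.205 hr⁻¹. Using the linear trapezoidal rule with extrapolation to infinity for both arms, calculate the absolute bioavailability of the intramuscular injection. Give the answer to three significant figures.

Trapezoidal AUC_0→3 (IV):
  [0→0.5]: (59.43+53.64)/2 × 0.5 = 28.2675
  [0.5→1.5]: (53.64+43.70)/2 × 1 = 48.67
  [1.5→3]: (43.70+32.13)/2 × 1.5 = 56.8725
  Sum = 133.81 µg/mL·hr
IV tail: 32.13/0.205 = 156.732; AUC_iv,0→∞ = 133.81 + 156.732 = 290.542 µg/mL·hr
Trapezoidal AUC_0→9 (intramuscular injection):
  [0→2]: (0.00+17.72)/2 × 2 = 17.72
  [2→4]: (17.72+12.95)/2 × 2 = 30.67
  [4→7]: (12.95+7.07)/2 × 3 = 30.03
  [7→9]: (7.07+4.69)/2 × 2 = 11.76
  Sum = 90.18 µg/mL·hr
intramuscular injection tail: 4.69/0.205 = 22.878; AUC_ev,0→∞ = 90.18 + 22.878 = 113.058 µg/mL·hr
F = (AUC_ev/D_ev)/(AUC_iv/D_iv) = (113.058/50)/(290.542/50) = 2.26116/5.81084 = 0.3891

F = 0.389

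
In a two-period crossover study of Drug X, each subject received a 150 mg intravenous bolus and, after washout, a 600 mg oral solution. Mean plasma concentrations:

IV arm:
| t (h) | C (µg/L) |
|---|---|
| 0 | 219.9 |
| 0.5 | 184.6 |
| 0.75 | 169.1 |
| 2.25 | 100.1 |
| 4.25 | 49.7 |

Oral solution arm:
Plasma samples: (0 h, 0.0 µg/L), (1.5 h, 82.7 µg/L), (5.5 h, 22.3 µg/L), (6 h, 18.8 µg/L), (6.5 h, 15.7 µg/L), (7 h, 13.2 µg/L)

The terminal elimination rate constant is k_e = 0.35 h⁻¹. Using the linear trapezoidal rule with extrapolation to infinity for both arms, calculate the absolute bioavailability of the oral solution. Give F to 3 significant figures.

Trapezoidal AUC_0→4.25 (IV):
  [0→0.5]: (219.9+184.6)/2 × 0.5 = 101.125
  [0.5→0.75]: (184.6+169.1)/2 × 0.25 = 44.2125
  [0.75→2.25]: (169.1+100.1)/2 × 1.5 = 201.9
  [2.25→4.25]: (100.1+49.7)/2 × 2 = 149.8
  Sum = 497.0375 µg/L·h
IV tail: 49.7/0.35 = 142.000; AUC_iv,0→∞ = 497.0375 + 142.000 = 639.0375 µg/L·h
Trapezoidal AUC_0→7 (oral solution):
  [0→1.5]: (0.0+82.7)/2 × 1.5 = 62.025
  [1.5→5.5]: (82.7+22.3)/2 × 4 = 210.0
  [5.5→6]: (22.3+18.8)/2 × 0.5 = 10.275
  [6→6.5]: (18.8+15.7)/2 × 0.5 = 8.625
  [6.5→7]: (15.7+13.2)/2 × 0.5 = 7.225
  Sum = 298.15 µg/L·h
oral solution tail: 13.2/0.35 = 37.714; AUC_ev,0→∞ = 298.15 + 37.714 = 335.864 µg/L·h
F = (AUC_ev/D_ev)/(AUC_iv/D_iv) = (335.864/600)/(639.0375/150) = 0.559773/4.26025 = 0.1314

F = 0.131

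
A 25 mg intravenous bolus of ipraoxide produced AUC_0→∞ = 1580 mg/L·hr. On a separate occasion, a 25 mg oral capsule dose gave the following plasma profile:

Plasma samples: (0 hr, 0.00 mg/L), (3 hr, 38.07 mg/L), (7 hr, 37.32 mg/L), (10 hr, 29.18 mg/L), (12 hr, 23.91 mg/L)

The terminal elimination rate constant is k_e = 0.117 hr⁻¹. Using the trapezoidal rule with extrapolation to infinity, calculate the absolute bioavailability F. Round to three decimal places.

F = 0.358

Trapezoidal AUC_0→12 (oral capsule):
  [0→3]: (0.00+38.07)/2 × 3 = 57.105
  [3→7]: (38.07+37.32)/2 × 4 = 150.78
  [7→10]: (37.32+29.18)/2 × 3 = 99.75
  [10→12]: (29.18+23.91)/2 × 2 = 53.09
  Sum = 360.725 mg/L·hr
Tail: C_last/k_e = 23.91/0.117 = 204.359
AUC_0→∞ (oral capsule) = 360.725 + 204.359 = 565.084 mg/L·hr
F = (AUC_ev/D_ev)/(AUC_iv/D_iv) = (565.084/25)/(1580/25) = 22.60336/63.2 = 0.3576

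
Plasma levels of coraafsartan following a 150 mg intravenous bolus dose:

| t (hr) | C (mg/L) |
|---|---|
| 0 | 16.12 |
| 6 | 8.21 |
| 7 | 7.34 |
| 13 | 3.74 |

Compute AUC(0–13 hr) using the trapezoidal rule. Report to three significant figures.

AUC = 114 mg/L·hr

Trapezoidal AUC_0→13:
  [0→6]: (16.12+8.21)/2 × 6 = 72.99
  [6→7]: (8.21+7.34)/2 × 1 = 7.775
  [7→13]: (7.34+3.74)/2 × 6 = 33.24
  Sum = 114.005 mg/L·hr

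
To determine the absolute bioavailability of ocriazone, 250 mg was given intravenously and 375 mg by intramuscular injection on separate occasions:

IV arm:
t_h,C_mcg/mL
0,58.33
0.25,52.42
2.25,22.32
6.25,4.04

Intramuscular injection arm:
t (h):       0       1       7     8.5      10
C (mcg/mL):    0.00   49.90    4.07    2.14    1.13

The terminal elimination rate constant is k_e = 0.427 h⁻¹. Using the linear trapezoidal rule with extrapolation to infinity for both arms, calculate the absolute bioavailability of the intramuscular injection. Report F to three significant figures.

F = 0.869

Trapezoidal AUC_0→6.25 (IV):
  [0→0.25]: (58.33+52.42)/2 × 0.25 = 13.84375
  [0.25→2.25]: (52.42+22.32)/2 × 2 = 74.74
  [2.25→6.25]: (22.32+4.04)/2 × 4 = 52.72
  Sum = 141.30375 mcg/mL·h
IV tail: 4.04/0.427 = 9.461; AUC_iv,0→∞ = 141.30375 + 9.461 = 150.76475 mcg/mL·h
Trapezoidal AUC_0→10 (intramuscular injection):
  [0→1]: (0.00+49.90)/2 × 1 = 24.95
  [1→7]: (49.90+4.07)/2 × 6 = 161.91
  [7→8.5]: (4.07+2.14)/2 × 1.5 = 4.6575
  [8.5→10]: (2.14+1.13)/2 × 1.5 = 2.4525
  Sum = 193.97 mcg/mL·h
intramuscular injection tail: 1.13/0.427 = 2.646; AUC_ev,0→∞ = 193.97 + 2.646 = 196.616 mcg/mL·h
F = (AUC_ev/D_ev)/(AUC_iv/D_iv) = (196.616/375)/(150.76475/250) = 0.524309/0.603059 = 0.8694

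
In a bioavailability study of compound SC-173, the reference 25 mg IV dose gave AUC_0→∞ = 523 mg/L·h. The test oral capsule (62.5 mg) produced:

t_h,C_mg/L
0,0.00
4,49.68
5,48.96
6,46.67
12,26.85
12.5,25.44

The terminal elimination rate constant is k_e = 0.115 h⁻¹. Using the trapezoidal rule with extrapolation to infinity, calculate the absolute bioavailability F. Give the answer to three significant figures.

Trapezoidal AUC_0→12.5 (oral capsule):
  [0→4]: (0.00+49.68)/2 × 4 = 99.36
  [4→5]: (49.68+48.96)/2 × 1 = 49.32
  [5→6]: (48.96+46.67)/2 × 1 = 47.815
  [6→12]: (46.67+26.85)/2 × 6 = 220.56
  [12→12.5]: (26.85+25.44)/2 × 0.5 = 13.0725
  Sum = 430.1275 mg/L·h
Tail: C_last/k_e = 25.44/0.115 = 221.217
AUC_0→∞ (oral capsule) = 430.1275 + 221.217 = 651.3445 mg/L·h
F = (AUC_ev/D_ev)/(AUC_iv/D_iv) = (651.3445/62.5)/(523/25) = 10.421512/20.92 = 0.4982

F = 0.498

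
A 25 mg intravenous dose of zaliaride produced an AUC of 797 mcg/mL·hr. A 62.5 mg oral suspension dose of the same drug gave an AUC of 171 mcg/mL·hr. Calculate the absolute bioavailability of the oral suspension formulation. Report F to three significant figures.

F = 0.0858

F = (AUC_ev / D_ev) / (AUC_iv / D_iv)
  = (171/62.5) / (797/25)
  = 2.736 / 31.88 = 0.0858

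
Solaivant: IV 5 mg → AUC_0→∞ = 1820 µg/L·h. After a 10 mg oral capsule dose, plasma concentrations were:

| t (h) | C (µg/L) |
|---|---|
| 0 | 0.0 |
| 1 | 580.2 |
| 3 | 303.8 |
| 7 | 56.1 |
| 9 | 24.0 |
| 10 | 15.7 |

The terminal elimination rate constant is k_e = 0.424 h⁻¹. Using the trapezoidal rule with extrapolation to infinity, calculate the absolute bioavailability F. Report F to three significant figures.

Trapezoidal AUC_0→10 (oral capsule):
  [0→1]: (0.0+580.2)/2 × 1 = 290.1
  [1→3]: (580.2+303.8)/2 × 2 = 884.0
  [3→7]: (303.8+56.1)/2 × 4 = 719.8
  [7→9]: (56.1+24.0)/2 × 2 = 80.1
  [9→10]: (24.0+15.7)/2 × 1 = 19.85
  Sum = 1993.85 µg/L·h
Tail: C_last/k_e = 15.7/0.424 = 37.028
AUC_0→∞ (oral capsule) = 1993.85 + 37.028 = 2030.878 µg/L·h
F = (AUC_ev/D_ev)/(AUC_iv/D_iv) = (2030.878/10)/(1820/5) = 203.0878/364 = 0.5579

F = 0.558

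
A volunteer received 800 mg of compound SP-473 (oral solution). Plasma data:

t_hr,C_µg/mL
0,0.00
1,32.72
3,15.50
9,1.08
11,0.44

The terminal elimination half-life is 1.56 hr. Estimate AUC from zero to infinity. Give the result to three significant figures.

AUC = 117 µg/mL·hr

Trapezoidal AUC_0→11:
  [0→1]: (0.00+32.72)/2 × 1 = 16.36
  [1→3]: (32.72+15.50)/2 × 2 = 48.22
  [3→9]: (15.50+1.08)/2 × 6 = 49.74
  [9→11]: (1.08+0.44)/2 × 2 = 1.52
  Sum = 115.84 µg/mL·hr
k_e = ln2 / t½ = 0.693147 / 1.56 = 0.4443 hr^-1
Extrapolated tail: C_last / k_e = 0.44 / 0.4443 = 0.990
AUC_0→∞ = 115.84 + 0.990 = 116.83 µg/mL·hr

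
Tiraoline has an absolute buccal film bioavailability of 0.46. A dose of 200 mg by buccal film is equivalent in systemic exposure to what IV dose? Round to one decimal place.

D_iv = 92.0 mg

Systemic exposure from an extravascular dose = F × D_ev, so the equivalent IV dose is F × D_ev.
D_iv = F × D_ev = 0.46 × 200 = 92 mg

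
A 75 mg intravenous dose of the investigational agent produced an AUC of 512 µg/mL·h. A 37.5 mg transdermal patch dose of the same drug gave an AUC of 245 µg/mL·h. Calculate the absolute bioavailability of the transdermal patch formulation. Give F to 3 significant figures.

F = (AUC_ev / D_ev) / (AUC_iv / D_iv)
  = (245/37.5) / (512/75)
  = 6.53333 / 6.82667 = 0.9570

F = 0.957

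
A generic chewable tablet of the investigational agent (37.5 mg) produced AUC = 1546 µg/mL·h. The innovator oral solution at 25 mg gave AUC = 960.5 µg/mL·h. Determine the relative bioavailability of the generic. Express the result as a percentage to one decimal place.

F_rel = (AUC_test/D_test) / (AUC_ref/D_ref)
      = (1546/37.5) / (960.5/25)
      = 41.2267 / 38.42 = 1.0731 = 107.31%

F_rel = 107.3%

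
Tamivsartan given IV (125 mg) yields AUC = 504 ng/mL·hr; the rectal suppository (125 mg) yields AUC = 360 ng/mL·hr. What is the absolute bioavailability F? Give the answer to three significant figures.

F = 0.714

F = (AUC_ev / D_ev) / (AUC_iv / D_iv)
  = (360/125) / (504/125)
  = 2.88 / 4.032 = 0.7143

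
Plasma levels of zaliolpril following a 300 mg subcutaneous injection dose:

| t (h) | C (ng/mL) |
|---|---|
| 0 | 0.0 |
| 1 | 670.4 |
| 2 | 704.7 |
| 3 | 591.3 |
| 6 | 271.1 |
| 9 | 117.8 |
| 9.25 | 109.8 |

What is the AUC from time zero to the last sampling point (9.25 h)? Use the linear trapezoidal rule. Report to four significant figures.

Trapezoidal AUC_0→9.25:
  [0→1]: (0.0+670.4)/2 × 1 = 335.2
  [1→2]: (670.4+704.7)/2 × 1 = 687.55
  [2→3]: (704.7+591.3)/2 × 1 = 648.0
  [3→6]: (591.3+271.1)/2 × 3 = 1293.6
  [6→9]: (271.1+117.8)/2 × 3 = 583.35
  [9→9.25]: (117.8+109.8)/2 × 0.25 = 28.45
  Sum = 3576.15 ng/mL·h

AUC = 3576 ng/mL·h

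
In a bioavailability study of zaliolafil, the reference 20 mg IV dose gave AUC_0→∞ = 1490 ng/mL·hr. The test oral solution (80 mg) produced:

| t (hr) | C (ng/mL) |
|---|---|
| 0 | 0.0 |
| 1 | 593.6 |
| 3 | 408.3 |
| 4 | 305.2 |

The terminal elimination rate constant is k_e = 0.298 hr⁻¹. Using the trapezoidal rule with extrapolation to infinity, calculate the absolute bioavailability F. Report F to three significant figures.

Trapezoidal AUC_0→4 (oral solution):
  [0→1]: (0.0+593.6)/2 × 1 = 296.8
  [1→3]: (593.6+408.3)/2 × 2 = 1001.9
  [3→4]: (408.3+305.2)/2 × 1 = 356.75
  Sum = 1655.45 ng/mL·hr
Tail: C_last/k_e = 305.2/0.298 = 1024.161
AUC_0→∞ (oral solution) = 1655.45 + 1024.161 = 2679.611 ng/mL·hr
F = (AUC_ev/D_ev)/(AUC_iv/D_iv) = (2679.611/80)/(1490/20) = 33.4951/74.5 = 0.4496

F = 0.450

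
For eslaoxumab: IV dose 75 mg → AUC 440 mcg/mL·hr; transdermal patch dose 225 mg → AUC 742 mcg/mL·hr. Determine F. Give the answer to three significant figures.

F = (AUC_ev / D_ev) / (AUC_iv / D_iv)
  = (742/225) / (440/75)
  = 3.29778 / 5.86667 = 0.5621

F = 0.562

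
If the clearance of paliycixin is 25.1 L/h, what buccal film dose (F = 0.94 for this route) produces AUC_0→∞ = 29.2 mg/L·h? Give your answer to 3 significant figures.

Dose = 780 mg

Dose = CL × AUC_0→∞ / F
     = 25.1 × 29.2 / 0.94 = 779.702 mg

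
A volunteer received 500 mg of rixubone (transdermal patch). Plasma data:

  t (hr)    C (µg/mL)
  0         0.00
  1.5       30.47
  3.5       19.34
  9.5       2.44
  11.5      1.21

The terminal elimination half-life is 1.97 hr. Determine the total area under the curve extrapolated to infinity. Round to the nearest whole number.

AUC = 145 µg/mL·hr

Trapezoidal AUC_0→11.5:
  [0→1.5]: (0.00+30.47)/2 × 1.5 = 22.8525
  [1.5→3.5]: (30.47+19.34)/2 × 2 = 49.81
  [3.5→9.5]: (19.34+2.44)/2 × 6 = 65.34
  [9.5→11.5]: (2.44+1.21)/2 × 2 = 3.65
  Sum = 141.6525 µg/mL·hr
k_e = ln2 / t½ = 0.693147 / 1.97 = 0.3519 hr^-1
Extrapolated tail: C_last / k_e = 1.21 / 0.3519 = 3.438
AUC_0→∞ = 141.6525 + 3.438 = 145.0905 µg/mL·hr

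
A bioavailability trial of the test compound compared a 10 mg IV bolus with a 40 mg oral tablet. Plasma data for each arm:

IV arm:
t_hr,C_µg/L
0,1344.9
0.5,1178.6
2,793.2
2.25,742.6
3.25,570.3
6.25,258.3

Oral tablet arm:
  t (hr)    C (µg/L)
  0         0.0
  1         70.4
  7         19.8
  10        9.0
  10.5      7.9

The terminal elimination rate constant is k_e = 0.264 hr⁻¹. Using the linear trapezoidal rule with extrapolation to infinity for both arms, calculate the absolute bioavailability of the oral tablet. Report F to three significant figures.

F = 0.0185

Trapezoidal AUC_0→6.25 (IV):
  [0→0.5]: (1344.9+1178.6)/2 × 0.5 = 630.875
  [0.5→2]: (1178.6+793.2)/2 × 1.5 = 1478.85
  [2→2.25]: (793.2+742.6)/2 × 0.25 = 191.975
  [2.25→3.25]: (742.6+570.3)/2 × 1 = 656.45
  [3.25→6.25]: (570.3+258.3)/2 × 3 = 1242.9
  Sum = 4201.05 µg/L·hr
IV tail: 258.3/0.264 = 978.409; AUC_iv,0→∞ = 4201.05 + 978.409 = 5179.459 µg/L·hr
Trapezoidal AUC_0→10.5 (oral tablet):
  [0→1]: (0.0+70.4)/2 × 1 = 35.2
  [1→7]: (70.4+19.8)/2 × 6 = 270.6
  [7→10]: (19.8+9.0)/2 × 3 = 43.2
  [10→10.5]: (9.0+7.9)/2 × 0.5 = 4.225
  Sum = 353.225 µg/L·hr
oral tablet tail: 7.9/0.264 = 29.924; AUC_ev,0→∞ = 353.225 + 29.924 = 383.149 µg/L·hr
F = (AUC_ev/D_ev)/(AUC_iv/D_iv) = (383.149/40)/(5179.459/10) = 9.578725/517.9459 = 0.0185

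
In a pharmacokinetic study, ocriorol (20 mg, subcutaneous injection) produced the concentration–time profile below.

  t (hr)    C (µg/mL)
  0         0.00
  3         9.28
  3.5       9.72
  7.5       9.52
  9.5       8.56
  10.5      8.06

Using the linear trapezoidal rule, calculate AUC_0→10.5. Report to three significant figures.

Trapezoidal AUC_0→10.5:
  [0→3]: (0.00+9.28)/2 × 3 = 13.92
  [3→3.5]: (9.28+9.72)/2 × 0.5 = 4.75
  [3.5→7.5]: (9.72+9.52)/2 × 4 = 38.48
  [7.5→9.5]: (9.52+8.56)/2 × 2 = 18.08
  [9.5→10.5]: (8.56+8.06)/2 × 1 = 8.31
  Sum = 83.54 µg/mL·hr

AUC = 83.5 µg/mL·hr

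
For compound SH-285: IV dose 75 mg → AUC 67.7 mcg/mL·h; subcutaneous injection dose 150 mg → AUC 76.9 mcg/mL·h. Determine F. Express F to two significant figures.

F = (AUC_ev / D_ev) / (AUC_iv / D_iv)
  = (76.9/150) / (67.7/75)
  = 0.512667 / 0.902667 = 0.5679

F = 0.57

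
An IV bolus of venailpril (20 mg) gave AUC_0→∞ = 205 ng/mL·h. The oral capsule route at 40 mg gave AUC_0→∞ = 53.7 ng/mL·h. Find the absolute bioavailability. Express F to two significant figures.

F = (AUC_ev / D_ev) / (AUC_iv / D_iv)
  = (53.7/40) / (205/20)
  = 1.3425 / 10.25 = 0.1310

F = 0.13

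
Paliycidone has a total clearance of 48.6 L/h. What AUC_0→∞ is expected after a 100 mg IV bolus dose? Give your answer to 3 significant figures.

AUC_0→∞ = Dose_iv / CL
        = 100 / 48.6 = 2.05761 mg/L·h

AUC = 2.06 mg/L·h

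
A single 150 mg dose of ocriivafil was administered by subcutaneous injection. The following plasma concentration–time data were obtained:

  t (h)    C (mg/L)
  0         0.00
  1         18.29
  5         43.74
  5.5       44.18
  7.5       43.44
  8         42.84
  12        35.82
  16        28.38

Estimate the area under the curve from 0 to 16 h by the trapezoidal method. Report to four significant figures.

AUC = 550.1 mg/L·h

Trapezoidal AUC_0→16:
  [0→1]: (0.00+18.29)/2 × 1 = 9.145
  [1→5]: (18.29+43.74)/2 × 4 = 124.06
  [5→5.5]: (43.74+44.18)/2 × 0.5 = 21.98
  [5.5→7.5]: (44.18+43.44)/2 × 2 = 87.62
  [7.5→8]: (43.44+42.84)/2 × 0.5 = 21.57
  [8→12]: (42.84+35.82)/2 × 4 = 157.32
  [12→16]: (35.82+28.38)/2 × 4 = 128.4
  Sum = 550.095 mg/L·h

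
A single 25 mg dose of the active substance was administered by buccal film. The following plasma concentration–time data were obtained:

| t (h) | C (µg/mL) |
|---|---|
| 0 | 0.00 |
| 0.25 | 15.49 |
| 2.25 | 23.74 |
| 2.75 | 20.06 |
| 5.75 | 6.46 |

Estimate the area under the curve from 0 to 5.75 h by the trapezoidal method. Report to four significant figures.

Trapezoidal AUC_0→5.75:
  [0→0.25]: (0.00+15.49)/2 × 0.25 = 1.93625
  [0.25→2.25]: (15.49+23.74)/2 × 2 = 39.23
  [2.25→2.75]: (23.74+20.06)/2 × 0.5 = 10.95
  [2.75→5.75]: (20.06+6.46)/2 × 3 = 39.78
  Sum = 91.89625 µg/mL·h

AUC = 91.90 µg/mL·h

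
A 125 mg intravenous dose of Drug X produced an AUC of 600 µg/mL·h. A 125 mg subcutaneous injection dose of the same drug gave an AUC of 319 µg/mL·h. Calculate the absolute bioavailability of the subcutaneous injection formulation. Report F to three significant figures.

F = (AUC_ev / D_ev) / (AUC_iv / D_iv)
  = (319/125) / (600/125)
  = 2.552 / 4.8 = 0.5317

F = 0.532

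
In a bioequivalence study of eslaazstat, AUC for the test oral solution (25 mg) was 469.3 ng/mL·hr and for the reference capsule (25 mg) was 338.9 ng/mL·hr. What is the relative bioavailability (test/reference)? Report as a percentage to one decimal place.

F_rel = 138.5%

F_rel = (AUC_test/D_test) / (AUC_ref/D_ref)
      = (469.3/25) / (338.9/25)
      = 18.772 / 13.556 = 1.3848 = 138.48%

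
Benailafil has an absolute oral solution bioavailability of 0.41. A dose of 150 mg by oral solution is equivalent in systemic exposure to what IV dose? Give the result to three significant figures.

D_iv = 61.5 mg

Systemic exposure from an extravascular dose = F × D_ev, so the equivalent IV dose is F × D_ev.
D_iv = F × D_ev = 0.41 × 150 = 61.5 mg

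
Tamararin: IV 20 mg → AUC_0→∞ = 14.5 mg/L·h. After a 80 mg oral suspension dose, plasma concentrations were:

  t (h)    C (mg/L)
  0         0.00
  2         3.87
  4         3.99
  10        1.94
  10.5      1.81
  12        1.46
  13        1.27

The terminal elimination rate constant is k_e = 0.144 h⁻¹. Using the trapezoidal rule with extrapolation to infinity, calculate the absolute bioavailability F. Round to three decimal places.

F = 0.743

Trapezoidal AUC_0→13 (oral suspension):
  [0→2]: (0.00+3.87)/2 × 2 = 3.87
  [2→4]: (3.87+3.99)/2 × 2 = 7.86
  [4→10]: (3.99+1.94)/2 × 6 = 17.79
  [10→10.5]: (1.94+1.81)/2 × 0.5 = 0.9375
  [10.5→12]: (1.81+1.46)/2 × 1.5 = 2.4525
  [12→13]: (1.46+1.27)/2 × 1 = 1.365
  Sum = 34.275 mg/L·h
Tail: C_last/k_e = 1.27/0.144 = 8.819
AUC_0→∞ (oral suspension) = 34.275 + 8.819 = 43.094 mg/L·h
F = (AUC_ev/D_ev)/(AUC_iv/D_iv) = (43.094/80)/(14.5/20) = 0.538675/0.725 = 0.7430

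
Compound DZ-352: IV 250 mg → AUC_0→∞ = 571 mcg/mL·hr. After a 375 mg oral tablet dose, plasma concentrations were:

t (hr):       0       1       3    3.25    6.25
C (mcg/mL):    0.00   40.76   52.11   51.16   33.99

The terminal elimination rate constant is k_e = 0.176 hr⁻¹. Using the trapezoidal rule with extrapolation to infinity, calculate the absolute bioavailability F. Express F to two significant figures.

Trapezoidal AUC_0→6.25 (oral tablet):
  [0→1]: (0.00+40.76)/2 × 1 = 20.38
  [1→3]: (40.76+52.11)/2 × 2 = 92.87
  [3→3.25]: (52.11+51.16)/2 × 0.25 = 12.90875
  [3.25→6.25]: (51.16+33.99)/2 × 3 = 127.725
  Sum = 253.88375 mcg/mL·hr
Tail: C_last/k_e = 33.99/0.176 = 193.125
AUC_0→∞ (oral tablet) = 253.88375 + 193.125 = 447.00875 mcg/mL·hr
F = (AUC_ev/D_ev)/(AUC_iv/D_iv) = (447.00875/375)/(571/250) = 1.19202/2.284 = 0.5219

F = 0.52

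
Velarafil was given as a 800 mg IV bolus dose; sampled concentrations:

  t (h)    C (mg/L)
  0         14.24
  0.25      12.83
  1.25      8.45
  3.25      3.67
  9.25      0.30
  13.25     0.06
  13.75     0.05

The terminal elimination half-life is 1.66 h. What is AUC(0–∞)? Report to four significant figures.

AUC = 38.92 mg/L·h

Trapezoidal AUC_0→13.75:
  [0→0.25]: (14.24+12.83)/2 × 0.25 = 3.38375
  [0.25→1.25]: (12.83+8.45)/2 × 1 = 10.64
  [1.25→3.25]: (8.45+3.67)/2 × 2 = 12.12
  [3.25→9.25]: (3.67+0.30)/2 × 6 = 11.91
  [9.25→13.25]: (0.30+0.06)/2 × 4 = 0.72
  [13.25→13.75]: (0.06+0.05)/2 × 0.5 = 0.0275
  Sum = 38.80125 mg/L·h
k_e = ln2 / t½ = 0.693147 / 1.66 = 0.4176 h^-1
Extrapolated tail: C_last / k_e = 0.05 / 0.4176 = 0.120
AUC_0→∞ = 38.80125 + 0.120 = 38.92125 mg/L·h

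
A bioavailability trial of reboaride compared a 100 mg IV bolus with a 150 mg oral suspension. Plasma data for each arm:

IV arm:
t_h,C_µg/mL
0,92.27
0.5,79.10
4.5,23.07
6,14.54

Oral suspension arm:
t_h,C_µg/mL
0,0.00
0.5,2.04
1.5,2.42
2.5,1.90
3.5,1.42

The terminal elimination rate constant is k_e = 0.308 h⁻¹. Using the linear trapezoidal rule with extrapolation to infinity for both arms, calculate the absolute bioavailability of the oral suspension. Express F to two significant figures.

F = 0.023

Trapezoidal AUC_0→6 (IV):
  [0→0.5]: (92.27+79.10)/2 × 0.5 = 42.8425
  [0.5→4.5]: (79.10+23.07)/2 × 4 = 204.34
  [4.5→6]: (23.07+14.54)/2 × 1.5 = 28.2075
  Sum = 275.39 µg/mL·h
IV tail: 14.54/0.308 = 47.208; AUC_iv,0→∞ = 275.39 + 47.208 = 322.598 µg/mL·h
Trapezoidal AUC_0→3.5 (oral suspension):
  [0→0.5]: (0.00+2.04)/2 × 0.5 = 0.51
  [0.5→1.5]: (2.04+2.42)/2 × 1 = 2.23
  [1.5→2.5]: (2.42+1.90)/2 × 1 = 2.16
  [2.5→3.5]: (1.90+1.42)/2 × 1 = 1.66
  Sum = 6.56 µg/mL·h
oral suspension tail: 1.42/0.308 = 4.610; AUC_ev,0→∞ = 6.56 + 4.610 = 11.17 µg/mL·h
F = (AUC_ev/D_ev)/(AUC_iv/D_iv) = (11.17/150)/(322.598/100) = 0.0744667/3.22598 = 0.0231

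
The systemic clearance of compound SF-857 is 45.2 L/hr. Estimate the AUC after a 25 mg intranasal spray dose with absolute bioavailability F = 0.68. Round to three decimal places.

AUC = 0.376 mg/L·hr

AUC_0→∞ = F × Dose / CL
        = 0.68 × 25 / 45.2 = 0.376106 mg/L·hr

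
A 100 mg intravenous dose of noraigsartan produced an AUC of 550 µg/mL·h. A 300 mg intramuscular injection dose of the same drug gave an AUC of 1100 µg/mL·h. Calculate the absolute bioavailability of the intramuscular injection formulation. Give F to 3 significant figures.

F = (AUC_ev / D_ev) / (AUC_iv / D_iv)
  = (1100/300) / (550/100)
  = 3.66667 / 5.5 = 0.6667

F = 0.667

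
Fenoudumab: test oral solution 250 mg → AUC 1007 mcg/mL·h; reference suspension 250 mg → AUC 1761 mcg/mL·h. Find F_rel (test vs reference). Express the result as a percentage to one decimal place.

F_rel = (AUC_test/D_test) / (AUC_ref/D_ref)
      = (1007/250) / (1761/250)
      = 4.028 / 7.044 = 0.5718 = 57.18%

F_rel = 57.2%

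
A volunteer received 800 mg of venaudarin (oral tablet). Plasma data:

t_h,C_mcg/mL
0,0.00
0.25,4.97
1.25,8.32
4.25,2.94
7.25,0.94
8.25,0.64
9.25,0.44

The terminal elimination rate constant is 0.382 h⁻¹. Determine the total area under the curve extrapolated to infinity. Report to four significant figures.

AUC = 32.46 mcg/mL·h

Trapezoidal AUC_0→9.25:
  [0→0.25]: (0.00+4.97)/2 × 0.25 = 0.62125
  [0.25→1.25]: (4.97+8.32)/2 × 1 = 6.645
  [1.25→4.25]: (8.32+2.94)/2 × 3 = 16.89
  [4.25→7.25]: (2.94+0.94)/2 × 3 = 5.82
  [7.25→8.25]: (0.94+0.64)/2 × 1 = 0.79
  [8.25→9.25]: (0.64+0.44)/2 × 1 = 0.54
  Sum = 31.30625 mcg/mL·h
Extrapolated tail: C_last / k_e = 0.44 / 0.382 = 1.152
AUC_0→∞ = 31.30625 + 1.152 = 32.45825 mcg/mL·h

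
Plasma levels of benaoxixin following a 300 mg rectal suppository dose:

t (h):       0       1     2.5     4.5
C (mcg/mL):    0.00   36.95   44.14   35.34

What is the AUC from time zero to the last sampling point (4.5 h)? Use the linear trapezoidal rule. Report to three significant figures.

Trapezoidal AUC_0→4.5:
  [0→1]: (0.00+36.95)/2 × 1 = 18.475
  [1→2.5]: (36.95+44.14)/2 × 1.5 = 60.8175
  [2.5→4.5]: (44.14+35.34)/2 × 2 = 79.48
  Sum = 158.7725 mcg/mL·h

AUC = 159 mcg/mL·h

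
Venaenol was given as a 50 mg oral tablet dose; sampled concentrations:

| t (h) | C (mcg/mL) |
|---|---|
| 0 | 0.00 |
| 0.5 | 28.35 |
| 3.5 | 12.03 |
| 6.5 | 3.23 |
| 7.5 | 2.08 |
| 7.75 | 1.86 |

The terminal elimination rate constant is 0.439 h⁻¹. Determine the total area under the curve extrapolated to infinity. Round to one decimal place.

Trapezoidal AUC_0→7.75:
  [0→0.5]: (0.00+28.35)/2 × 0.5 = 7.0875
  [0.5→3.5]: (28.35+12.03)/2 × 3 = 60.57
  [3.5→6.5]: (12.03+3.23)/2 × 3 = 22.89
  [6.5→7.5]: (3.23+2.08)/2 × 1 = 2.655
  [7.5→7.75]: (2.08+1.86)/2 × 0.25 = 0.4925
  Sum = 93.695 mcg/mL·h
Extrapolated tail: C_last / k_e = 1.86 / 0.439 = 4.237
AUC_0→∞ = 93.695 + 4.237 = 97.932 mcg/mL·h

AUC = 97.9 mcg/mL·h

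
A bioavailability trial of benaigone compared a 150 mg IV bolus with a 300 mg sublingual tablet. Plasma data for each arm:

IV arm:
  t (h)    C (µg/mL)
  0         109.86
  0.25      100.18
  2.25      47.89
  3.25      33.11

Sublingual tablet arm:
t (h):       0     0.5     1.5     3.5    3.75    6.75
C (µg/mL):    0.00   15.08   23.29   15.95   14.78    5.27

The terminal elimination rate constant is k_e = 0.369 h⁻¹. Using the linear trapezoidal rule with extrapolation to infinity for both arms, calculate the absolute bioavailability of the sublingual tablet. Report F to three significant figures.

Trapezoidal AUC_0→3.25 (IV):
  [0→0.25]: (109.86+100.18)/2 × 0.25 = 26.255
  [0.25→2.25]: (100.18+47.89)/2 × 2 = 148.07
  [2.25→3.25]: (47.89+33.11)/2 × 1 = 40.5
  Sum = 214.825 µg/mL·h
IV tail: 33.11/0.369 = 89.729; AUC_iv,0→∞ = 214.825 + 89.729 = 304.554 µg/mL·h
Trapezoidal AUC_0→6.75 (sublingual tablet):
  [0→0.5]: (0.00+15.08)/2 × 0.5 = 3.77
  [0.5→1.5]: (15.08+23.29)/2 × 1 = 19.185
  [1.5→3.5]: (23.29+15.95)/2 × 2 = 39.24
  [3.5→3.75]: (15.95+14.78)/2 × 0.25 = 3.84125
  [3.75→6.75]: (14.78+5.27)/2 × 3 = 30.075
  Sum = 96.11125 µg/mL·h
sublingual tablet tail: 5.27/0.369 = 14.282; AUC_ev,0→∞ = 96.11125 + 14.282 = 110.39325 µg/mL·h
F = (AUC_ev/D_ev)/(AUC_iv/D_iv) = (110.39325/300)/(304.554/150) = 0.3679775/2.03036 = 0.1812

F = 0.181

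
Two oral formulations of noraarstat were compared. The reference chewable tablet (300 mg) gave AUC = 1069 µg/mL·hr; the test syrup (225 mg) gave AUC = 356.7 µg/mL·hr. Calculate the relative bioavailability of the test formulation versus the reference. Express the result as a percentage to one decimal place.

F_rel = 44.5%

F_rel = (AUC_test/D_test) / (AUC_ref/D_ref)
      = (356.7/225) / (1069/300)
      = 1.58533 / 3.56333 = 0.4449 = 44.49%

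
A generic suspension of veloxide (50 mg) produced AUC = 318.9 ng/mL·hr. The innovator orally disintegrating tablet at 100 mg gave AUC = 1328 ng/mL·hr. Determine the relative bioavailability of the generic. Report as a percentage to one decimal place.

F_rel = 48.0%

F_rel = (AUC_test/D_test) / (AUC_ref/D_ref)
      = (318.9/50) / (1328/100)
      = 6.378 / 13.28 = 0.4803 = 48.03%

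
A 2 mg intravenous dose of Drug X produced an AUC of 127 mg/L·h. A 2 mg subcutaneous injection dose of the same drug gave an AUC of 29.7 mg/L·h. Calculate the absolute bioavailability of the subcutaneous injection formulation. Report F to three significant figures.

F = 0.234

F = (AUC_ev / D_ev) / (AUC_iv / D_iv)
  = (29.7/2) / (127/2)
  = 14.85 / 63.5 = 0.2339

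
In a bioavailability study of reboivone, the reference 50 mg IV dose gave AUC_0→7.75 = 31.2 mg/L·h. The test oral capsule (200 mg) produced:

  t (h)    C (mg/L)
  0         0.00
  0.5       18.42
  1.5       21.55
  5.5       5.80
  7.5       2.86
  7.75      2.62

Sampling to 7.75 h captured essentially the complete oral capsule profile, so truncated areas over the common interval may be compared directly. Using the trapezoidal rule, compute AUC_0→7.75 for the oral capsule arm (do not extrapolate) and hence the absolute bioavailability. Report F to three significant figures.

Trapezoidal AUC_0→7.75 (oral capsule):
  [0→0.5]: (0.00+18.42)/2 × 0.5 = 4.605
  [0.5→1.5]: (18.42+21.55)/2 × 1 = 19.985
  [1.5→5.5]: (21.55+5.80)/2 × 4 = 54.7
  [5.5→7.5]: (5.80+2.86)/2 × 2 = 8.66
  [7.5→7.75]: (2.86+2.62)/2 × 0.25 = 0.685
  Sum = 88.635 mg/L·h
F = (AUC_ev/D_ev)/(AUC_iv/D_iv) = (88.635/200)/(31.2/50) = 0.443175/0.624 = 0.7102

F = 0.710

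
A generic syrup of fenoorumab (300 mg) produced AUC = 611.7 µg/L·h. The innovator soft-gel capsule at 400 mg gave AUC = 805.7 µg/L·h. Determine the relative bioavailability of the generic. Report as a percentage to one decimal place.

F_rel = 101.2%

F_rel = (AUC_test/D_test) / (AUC_ref/D_ref)
      = (611.7/300) / (805.7/400)
      = 2.039 / 2.01425 = 1.0123 = 101.23%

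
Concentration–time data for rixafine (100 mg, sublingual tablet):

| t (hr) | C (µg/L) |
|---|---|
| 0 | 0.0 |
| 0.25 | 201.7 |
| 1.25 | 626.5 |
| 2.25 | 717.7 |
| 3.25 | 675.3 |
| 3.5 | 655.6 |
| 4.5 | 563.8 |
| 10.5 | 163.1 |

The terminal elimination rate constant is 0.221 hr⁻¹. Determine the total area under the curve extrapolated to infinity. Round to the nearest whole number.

Trapezoidal AUC_0→10.5:
  [0→0.25]: (0.0+201.7)/2 × 0.25 = 25.2125
  [0.25→1.25]: (201.7+626.5)/2 × 1 = 414.1
  [1.25→2.25]: (626.5+717.7)/2 × 1 = 672.1
  [2.25→3.25]: (717.7+675.3)/2 × 1 = 696.5
  [3.25→3.5]: (675.3+655.6)/2 × 0.25 = 166.3625
  [3.5→4.5]: (655.6+563.8)/2 × 1 = 609.7
  [4.5→10.5]: (563.8+163.1)/2 × 6 = 2180.7
  Sum = 4764.675 µg/L·hr
Extrapolated tail: C_last / k_e = 163.1 / 0.221 = 738.009
AUC_0→∞ = 4764.675 + 738.009 = 5502.684 µg/L·hr

AUC = 5503 µg/L·hr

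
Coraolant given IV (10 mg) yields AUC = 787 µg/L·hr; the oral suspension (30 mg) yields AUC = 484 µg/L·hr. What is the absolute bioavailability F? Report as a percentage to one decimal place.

F = (AUC_ev / D_ev) / (AUC_iv / D_iv)
  = (484/30) / (787/10)
  = 16.1333 / 78.7 = 0.2050
  = 20.50%

F = 20.5%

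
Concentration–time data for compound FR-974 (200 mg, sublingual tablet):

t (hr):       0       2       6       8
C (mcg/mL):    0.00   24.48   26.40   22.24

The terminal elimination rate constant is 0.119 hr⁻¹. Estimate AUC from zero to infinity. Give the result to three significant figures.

Trapezoidal AUC_0→8:
  [0→2]: (0.00+24.48)/2 × 2 = 24.48
  [2→6]: (24.48+26.40)/2 × 4 = 101.76
  [6→8]: (26.40+22.24)/2 × 2 = 48.64
  Sum = 174.88 mcg/mL·hr
Extrapolated tail: C_last / k_e = 22.24 / 0.119 = 186.891
AUC_0→∞ = 174.88 + 186.891 = 361.771 mcg/mL·hr

AUC = 362 mcg/mL·hr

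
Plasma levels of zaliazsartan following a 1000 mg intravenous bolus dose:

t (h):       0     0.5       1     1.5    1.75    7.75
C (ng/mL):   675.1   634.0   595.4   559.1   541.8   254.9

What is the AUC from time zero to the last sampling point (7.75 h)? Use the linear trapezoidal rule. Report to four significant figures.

Trapezoidal AUC_0→7.75:
  [0→0.5]: (675.1+634.0)/2 × 0.5 = 327.275
  [0.5→1]: (634.0+595.4)/2 × 0.5 = 307.35
  [1→1.5]: (595.4+559.1)/2 × 0.5 = 288.625
  [1.5→1.75]: (559.1+541.8)/2 × 0.25 = 137.6125
  [1.75→7.75]: (541.8+254.9)/2 × 6 = 2390.1
  Sum = 3450.9625 ng/mL·h

AUC = 3451 ng/mL·h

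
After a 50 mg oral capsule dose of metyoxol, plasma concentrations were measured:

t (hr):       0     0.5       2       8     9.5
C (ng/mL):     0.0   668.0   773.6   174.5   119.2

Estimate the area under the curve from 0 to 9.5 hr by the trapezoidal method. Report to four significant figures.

AUC = 4313 ng/mL·hr

Trapezoidal AUC_0→9.5:
  [0→0.5]: (0.0+668.0)/2 × 0.5 = 167.0
  [0.5→2]: (668.0+773.6)/2 × 1.5 = 1081.2
  [2→8]: (773.6+174.5)/2 × 6 = 2844.3
  [8→9.5]: (174.5+119.2)/2 × 1.5 = 220.275
  Sum = 4312.775 ng/mL·hr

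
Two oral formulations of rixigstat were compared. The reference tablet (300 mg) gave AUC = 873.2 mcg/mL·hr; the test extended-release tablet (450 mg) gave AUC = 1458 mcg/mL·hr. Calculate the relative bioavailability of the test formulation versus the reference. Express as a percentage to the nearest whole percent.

F_rel = (AUC_test/D_test) / (AUC_ref/D_ref)
      = (1458/450) / (873.2/300)
      = 3.24 / 2.91067 = 1.1131 = 111.31%

F_rel = 111%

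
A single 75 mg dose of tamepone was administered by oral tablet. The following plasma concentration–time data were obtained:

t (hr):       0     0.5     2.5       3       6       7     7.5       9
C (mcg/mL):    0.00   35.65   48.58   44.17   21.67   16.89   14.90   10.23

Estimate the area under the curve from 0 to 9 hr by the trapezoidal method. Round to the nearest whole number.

AUC = 261 mcg/mL·hr

Trapezoidal AUC_0→9:
  [0→0.5]: (0.00+35.65)/2 × 0.5 = 8.9125
  [0.5→2.5]: (35.65+48.58)/2 × 2 = 84.23
  [2.5→3]: (48.58+44.17)/2 × 0.5 = 23.1875
  [3→6]: (44.17+21.67)/2 × 3 = 98.76
  [6→7]: (21.67+16.89)/2 × 1 = 19.28
  [7→7.5]: (16.89+14.90)/2 × 0.5 = 7.9475
  [7.5→9]: (14.90+10.23)/2 × 1.5 = 18.8475
  Sum = 261.165 mcg/mL·hr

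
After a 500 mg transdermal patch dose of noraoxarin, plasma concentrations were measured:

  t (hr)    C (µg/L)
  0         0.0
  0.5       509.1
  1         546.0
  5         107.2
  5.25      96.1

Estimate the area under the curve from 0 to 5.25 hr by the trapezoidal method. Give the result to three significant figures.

Trapezoidal AUC_0→5.25:
  [0→0.5]: (0.0+509.1)/2 × 0.5 = 127.275
  [0.5→1]: (509.1+546.0)/2 × 0.5 = 263.775
  [1→5]: (546.0+107.2)/2 × 4 = 1306.4
  [5→5.25]: (107.2+96.1)/2 × 0.25 = 25.4125
  Sum = 1722.8625 µg/L·hr

AUC = 1720 µg/L·hr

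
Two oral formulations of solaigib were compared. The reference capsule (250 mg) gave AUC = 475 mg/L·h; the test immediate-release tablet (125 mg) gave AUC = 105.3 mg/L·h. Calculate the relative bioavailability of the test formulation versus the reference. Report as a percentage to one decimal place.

F_rel = 44.3%

F_rel = (AUC_test/D_test) / (AUC_ref/D_ref)
      = (105.3/125) / (475/250)
      = 0.8424 / 1.9 = 0.4434 = 44.34%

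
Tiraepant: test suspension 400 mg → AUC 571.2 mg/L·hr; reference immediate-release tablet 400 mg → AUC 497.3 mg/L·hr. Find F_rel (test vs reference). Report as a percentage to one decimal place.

F_rel = (AUC_test/D_test) / (AUC_ref/D_ref)
      = (571.2/400) / (497.3/400)
      = 1.428 / 1.24325 = 1.1486 = 114.86%

F_rel = 114.9%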